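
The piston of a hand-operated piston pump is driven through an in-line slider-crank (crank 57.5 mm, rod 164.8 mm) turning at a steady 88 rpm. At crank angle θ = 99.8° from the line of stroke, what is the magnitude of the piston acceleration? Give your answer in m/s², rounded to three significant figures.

2.53

ω = 2π·88/60 = 9.215 rad/s
x(θ) = r cosθ + √(L² − r² sin²θ); with ω constant, a = ω²·d²x/dθ².
d²x/dθ² = −r cosθ − r²(cos2θ)/√u − r⁴ sin²2θ/(4u^{3/2}),  u = L² − r² sin²θ = 0.0239486 m².
Substituting r = 0.0575 m, L = 0.1648 m, θ = 99.8°: d²x/dθ² = +0.029831 m.
a = ω²·d²x/dθ² = (9.215)²·(+0.029831) = +2.5333 m/s²;  |a| = 2.5333 m/s².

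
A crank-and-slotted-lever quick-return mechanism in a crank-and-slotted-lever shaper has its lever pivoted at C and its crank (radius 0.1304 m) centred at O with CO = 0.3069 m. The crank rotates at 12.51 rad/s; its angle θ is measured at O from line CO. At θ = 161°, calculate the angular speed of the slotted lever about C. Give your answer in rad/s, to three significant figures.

7.34

ω = 12.51 rad/s
Crank pin A relative to C: A = (d + r cosθ, r sinθ); lever angle φ = atan2(r sinθ, d + r cosθ).
Differentiating tanφ: φ̇ = rω(d cosθ + r)/(d² + r² + 2dr cosθ).
d² + r² + 2dr cosθ = |CA|² = 0.0355129 m²;  d cosθ + r = -0.15978 m.
|ω_lever| = |0.1304·12.51·-0.15978| / 0.0355129 = 7.3396 rad/s.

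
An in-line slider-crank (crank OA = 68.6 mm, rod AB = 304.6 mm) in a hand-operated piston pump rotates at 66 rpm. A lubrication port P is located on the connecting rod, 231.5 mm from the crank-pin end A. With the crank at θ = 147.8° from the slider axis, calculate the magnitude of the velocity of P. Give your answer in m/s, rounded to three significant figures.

0.236

ω = 6.912 rad/s.  Crank-pin speed |V_A| = rω = 0.47413 m/s, perpendicular to OA.
Rod angle: sinφ = −(r/L) sinθ ⇒ φ = -6.893°; ω_rod = −rω cosθ/√(L²−r²sin²θ) = +1.3267 rad/s.
V_P = V_A + ω_rod × AP, with AP = 0.2315 m along the rod.
Components: V_Px = −rω sinθ − a·ω_rod·sinφ = -0.21579 m/s;  V_Py = rω cosθ + a·ω_rod·cosφ = -0.096284 m/s.
|V_P| = √(V_Px² + V_Py²) = 0.2363 m/s.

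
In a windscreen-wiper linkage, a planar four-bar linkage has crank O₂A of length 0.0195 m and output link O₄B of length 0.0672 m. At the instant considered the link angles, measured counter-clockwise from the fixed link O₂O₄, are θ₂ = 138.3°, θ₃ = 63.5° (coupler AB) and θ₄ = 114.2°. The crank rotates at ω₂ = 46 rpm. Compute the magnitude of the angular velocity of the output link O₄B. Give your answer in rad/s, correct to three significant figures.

1.74

ω₂ = 4.817 rad/s (from 46 rpm).
Differentiating the loop-closure r₂e^{iθ₂}+r₃e^{iθ₃}=r₁+r₄e^{iθ₄} gives r₂ω₂e^{iθ₂}+r₃ω₃e^{iθ₃}=r₄ω₄e^{iθ₄}.
Eliminating the other unknown: ω₄ = r₂ω₂ sin(θ₂−θ₃) / [r₄ sin(θ₄−θ₃)].
Numerator sine = +0.96502; denominator sine = +0.77384.
Result = 0.0195·4.817·(+0.96502) / (0.0672·(+0.77384)) = +1.7432 rad/s; magnitude 1.7432 rad/s.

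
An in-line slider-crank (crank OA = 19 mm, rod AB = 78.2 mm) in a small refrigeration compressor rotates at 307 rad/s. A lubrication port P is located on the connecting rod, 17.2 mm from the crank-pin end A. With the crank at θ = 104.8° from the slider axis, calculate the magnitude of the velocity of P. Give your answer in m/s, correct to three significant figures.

5.68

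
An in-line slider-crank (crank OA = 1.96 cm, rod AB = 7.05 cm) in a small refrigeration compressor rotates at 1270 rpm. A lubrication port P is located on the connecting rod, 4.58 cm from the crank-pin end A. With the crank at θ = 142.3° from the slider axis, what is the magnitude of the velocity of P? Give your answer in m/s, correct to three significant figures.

ω = 133 rad/s.  Crank-pin speed |V_A| = rω = 2.6067 m/s, perpendicular to OA.
Rod angle: sinφ = −(r/L) sinθ ⇒ φ = -9.789°; ω_rod = −rω cosθ/√(L²−r²sin²θ) = +29.687 rad/s.
V_P = V_A + ω_rod × AP, with AP = 0.0458 m along the rod.
Components: V_Px = −rω sinθ − a·ω_rod·sinφ = -1.3629 m/s;  V_Py = rω cosθ + a·ω_rod·cosφ = -0.7226 m/s.
|V_P| = √(V_Px² + V_Py²) = 1.5426 m/s.

1.54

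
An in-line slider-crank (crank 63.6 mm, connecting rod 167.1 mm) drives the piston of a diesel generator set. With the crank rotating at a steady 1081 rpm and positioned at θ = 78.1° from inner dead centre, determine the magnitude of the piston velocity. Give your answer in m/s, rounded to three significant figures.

7.64

ω = 2π·1081/60 = 113.2 rad/s
For an in-line slider-crank, x = r cosθ + √(L² − r² sin²θ), so v = −rω sinθ·[1 + r cosθ/√(L² − r² sin²θ)].
With r = 0.0636 m, L = 0.1671 m, θ = 78.1°: √(L² − r² sin²θ) = 0.15508 m.
v = −0.0636·113.2·0.97851·[1 + 0.0636·0.20620/0.15508] = -7.6407 m/s.
|v| = 7.6407 m/s.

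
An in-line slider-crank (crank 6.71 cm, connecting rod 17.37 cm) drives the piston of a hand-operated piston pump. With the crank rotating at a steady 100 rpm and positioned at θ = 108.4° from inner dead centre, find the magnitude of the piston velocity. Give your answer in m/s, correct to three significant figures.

ω = 2π·100/60 = 10.47 rad/s
For an in-line slider-crank, x = r cosθ + √(L² − r² sin²θ), so v = −rω sinθ·[1 + r cosθ/√(L² − r² sin²θ)].
With r = 0.0671 m, L = 0.1737 m, θ = 108.4°: √(L² − r² sin²θ) = 0.16161 m.
v = −0.0671·10.47·0.94888·[1 + 0.0671·-0.31565/0.16161] = -0.57936 m/s.
|v| = 0.57936 m/s.

0.579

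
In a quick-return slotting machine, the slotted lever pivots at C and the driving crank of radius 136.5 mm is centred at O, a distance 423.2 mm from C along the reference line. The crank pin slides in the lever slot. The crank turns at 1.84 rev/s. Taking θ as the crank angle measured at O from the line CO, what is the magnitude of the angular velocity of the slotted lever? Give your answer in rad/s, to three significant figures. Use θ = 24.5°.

ω = 11.56 rad/s (from 1.84 rev/s).
Crank pin A relative to C: A = (d + r cosθ, r sinθ); lever angle φ = atan2(r sinθ, d + r cosθ).
Differentiating tanφ: φ̇ = rω(d cosθ + r)/(d² + r² + 2dr cosθ).
d² + r² + 2dr cosθ = |CA|² = 0.302862 m²;  d cosθ + r = +0.5216 m.
|ω_lever| = |0.1365·11.56·+0.5216| / 0.302862 = 2.7178 rad/s.

2.72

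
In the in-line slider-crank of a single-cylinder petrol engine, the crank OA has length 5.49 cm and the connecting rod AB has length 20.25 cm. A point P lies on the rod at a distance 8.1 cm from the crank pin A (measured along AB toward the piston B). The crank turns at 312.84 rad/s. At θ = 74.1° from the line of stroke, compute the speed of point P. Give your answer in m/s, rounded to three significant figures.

17.3

ω = 312.8 rad/s.  Crank-pin speed |V_A| = rω = 17.175 m/s, perpendicular to OA.
Rod angle: sinφ = −(r/L) sinθ ⇒ φ = -15.114°; ω_rod = −rω cosθ/√(L²−r²sin²θ) = -24.068 rad/s.
V_P = V_A + ω_rod × AP, with AP = 0.081 m along the rod.
Components: V_Px = −rω sinθ − a·ω_rod·sinφ = -17.026 m/s;  V_Py = rω cosθ + a·ω_rod·cosφ = +2.8231 m/s.
|V_P| = √(V_Px² + V_Py²) = 17.259 m/s.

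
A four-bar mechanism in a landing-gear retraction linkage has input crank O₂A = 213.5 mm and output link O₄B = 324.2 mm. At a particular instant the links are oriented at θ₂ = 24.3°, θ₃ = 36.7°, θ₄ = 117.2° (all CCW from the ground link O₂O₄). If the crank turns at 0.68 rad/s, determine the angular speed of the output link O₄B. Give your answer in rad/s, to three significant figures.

0.0975

ω₂ = 0.68 rad/s
Differentiating the loop-closure r₂e^{iθ₂}+r₃e^{iθ₃}=r₁+r₄e^{iθ₄} gives r₂ω₂e^{iθ₂}+r₃ω₃e^{iθ₃}=r₄ω₄e^{iθ₄}.
Eliminating the other unknown: ω₄ = r₂ω₂ sin(θ₂−θ₃) / [r₄ sin(θ₄−θ₃)].
Numerator sine = -0.21474; denominator sine = +0.98629.
Result = 0.2135·0.68·(-0.21474) / (0.3242·(+0.98629)) = -0.097498 rad/s; magnitude 0.097498 rad/s.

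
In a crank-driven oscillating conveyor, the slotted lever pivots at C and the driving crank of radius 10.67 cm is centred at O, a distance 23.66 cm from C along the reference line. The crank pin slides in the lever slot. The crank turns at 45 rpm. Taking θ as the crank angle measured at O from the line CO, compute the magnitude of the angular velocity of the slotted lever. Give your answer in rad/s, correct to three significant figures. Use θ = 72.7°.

1.08

ω = 4.712 rad/s (from 45 rpm).
Crank pin A relative to C: A = (d + r cosθ, r sinθ); lever angle φ = atan2(r sinθ, d + r cosθ).
Differentiating tanφ: φ̇ = rω(d cosθ + r)/(d² + r² + 2dr cosθ).
d² + r² + 2dr cosθ = |CA|² = 0.082379 m²;  d cosθ + r = +0.17706 m.
|ω_lever| = |0.1067·4.712·+0.17706| / 0.082379 = 1.0807 rad/s.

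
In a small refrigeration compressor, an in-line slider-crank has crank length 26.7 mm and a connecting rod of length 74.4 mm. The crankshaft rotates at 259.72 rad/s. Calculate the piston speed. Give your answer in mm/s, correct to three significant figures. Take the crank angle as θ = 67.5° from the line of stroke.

7340

ω = 259.7 rad/s
For an in-line slider-crank, x = r cosθ + √(L² − r² sin²θ), so v = −rω sinθ·[1 + r cosθ/√(L² − r² sin²θ)].
With r = 0.0267 m, L = 0.0744 m, θ = 67.5°: √(L² − r² sin²θ) = 0.070192 m.
v = −0.0267·259.7·0.92388·[1 + 0.0267·0.38268/0.070192] = -7.3393 m/s.
|v| = 7.3393 m/s = 7339.3 mm/s.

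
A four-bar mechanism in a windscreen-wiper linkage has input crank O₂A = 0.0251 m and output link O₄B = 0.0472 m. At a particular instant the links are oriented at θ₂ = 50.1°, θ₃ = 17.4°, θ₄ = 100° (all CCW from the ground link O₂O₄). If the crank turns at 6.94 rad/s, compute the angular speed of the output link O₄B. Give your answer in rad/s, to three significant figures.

2.01

ω₂ = 6.94 rad/s
Differentiating the loop-closure r₂e^{iθ₂}+r₃e^{iθ₃}=r₁+r₄e^{iθ₄} gives r₂ω₂e^{iθ₂}+r₃ω₃e^{iθ₃}=r₄ω₄e^{iθ₄}.
Eliminating the other unknown: ω₄ = r₂ω₂ sin(θ₂−θ₃) / [r₄ sin(θ₄−θ₃)].
Numerator sine = +0.54024; denominator sine = +0.99167.
Result = 0.0251·6.94·(+0.54024) / (0.0472·(+0.99167)) = +2.0105 rad/s; magnitude 2.0105 rad/s.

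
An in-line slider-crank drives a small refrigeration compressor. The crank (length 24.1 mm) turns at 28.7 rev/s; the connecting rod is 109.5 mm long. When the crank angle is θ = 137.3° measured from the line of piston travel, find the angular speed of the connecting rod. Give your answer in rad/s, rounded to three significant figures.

29.5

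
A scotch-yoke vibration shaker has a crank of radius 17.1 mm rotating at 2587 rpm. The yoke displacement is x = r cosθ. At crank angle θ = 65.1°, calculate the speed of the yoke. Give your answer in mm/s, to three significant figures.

ω = 270.9 rad/s (from 2587 rpm).
x = r cosθ ⇒ ẋ = −rω sinθ.
|v| = rω|sinθ| = 0.0171·270.9·|sin 65.1°| = 4.2019 m/s = 4201.9 mm/s.

4200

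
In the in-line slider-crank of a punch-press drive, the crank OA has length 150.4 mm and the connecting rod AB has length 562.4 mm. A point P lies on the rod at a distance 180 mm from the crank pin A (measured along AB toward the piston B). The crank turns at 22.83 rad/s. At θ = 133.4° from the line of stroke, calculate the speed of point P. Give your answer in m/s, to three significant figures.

2.84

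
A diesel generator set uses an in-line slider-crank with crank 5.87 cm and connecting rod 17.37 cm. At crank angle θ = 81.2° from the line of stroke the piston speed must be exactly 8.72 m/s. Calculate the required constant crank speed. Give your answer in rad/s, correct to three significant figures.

For an in-line slider-crank, |v_piston| = rω|sinθ|·[1 + r cosθ/√(L² − r² sin²θ)].
With r = 0.0587 m, L = 0.1737 m, θ = 81.2°: the bracketed kinematic factor |dx/dθ| = 0.061191 m.
ω = v/|dx/dθ| = 8.72/0.061191 = 142.51 rad/s.

143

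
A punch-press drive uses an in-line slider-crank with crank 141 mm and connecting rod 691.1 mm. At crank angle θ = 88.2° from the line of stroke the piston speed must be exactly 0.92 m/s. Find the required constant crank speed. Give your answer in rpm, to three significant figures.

61.9

For an in-line slider-crank, |v_piston| = rω|sinθ|·[1 + r cosθ/√(L² − r² sin²θ)].
With r = 0.141 m, L = 0.6911 m, θ = 88.2°: the bracketed kinematic factor |dx/dθ| = 0.14185 m.
ω = v/|dx/dθ| = 0.92/0.14185 = 6.4856 rad/s.
N = 60ω/(2π) = 61.933 rpm.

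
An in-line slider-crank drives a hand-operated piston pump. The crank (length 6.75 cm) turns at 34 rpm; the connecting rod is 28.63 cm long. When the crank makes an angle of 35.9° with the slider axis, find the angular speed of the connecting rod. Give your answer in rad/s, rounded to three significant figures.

0.687

ω = 3.56 rad/s (converted from 34 rpm).
The rod makes angle φ with the slider axis where L sinφ = r sinθ; differentiating, L cosφ·φ̇ = r ω cosθ.
L cosφ = √(L² − r² sin²θ) = 0.28355 m.
|ω_rod| = r ω |cosθ| / √(L² − r² sin²θ) = 0.0675·3.56·0.81004/0.28355 = 0.68657 rad/s.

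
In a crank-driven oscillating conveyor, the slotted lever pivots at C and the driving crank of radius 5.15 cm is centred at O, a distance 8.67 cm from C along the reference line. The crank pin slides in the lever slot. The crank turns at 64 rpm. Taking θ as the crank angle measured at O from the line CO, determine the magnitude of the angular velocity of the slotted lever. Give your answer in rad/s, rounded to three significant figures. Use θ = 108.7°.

ω = 6.702 rad/s (from 64 rpm).
Crank pin A relative to C: A = (d + r cosθ, r sinθ); lever angle φ = atan2(r sinθ, d + r cosθ).
Differentiating tanφ: φ̇ = rω(d cosθ + r)/(d² + r² + 2dr cosθ).
d² + r² + 2dr cosθ = |CA|² = 0.00730603 m²;  d cosθ + r = +0.023703 m.
|ω_lever| = |0.0515·6.702·+0.023703| / 0.00730603 = 1.1198 rad/s.

1.12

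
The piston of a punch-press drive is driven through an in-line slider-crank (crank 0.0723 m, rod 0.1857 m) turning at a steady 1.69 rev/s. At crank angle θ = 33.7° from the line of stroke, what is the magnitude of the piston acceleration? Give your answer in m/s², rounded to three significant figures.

8.14

ω = 2π·1.69 = 10.62 rad/s
x(θ) = r cosθ + √(L² − r² sin²θ); with ω constant, a = ω²·d²x/dθ².
d²x/dθ² = −r cosθ − r²(cos2θ)/√u − r⁴ sin²2θ/(4u^{3/2}),  u = L² − r² sin²θ = 0.0328753 m².
Substituting r = 0.0723 m, L = 0.1857 m, θ = 33.7°: d²x/dθ² = -0.072206 m.
a = ω²·d²x/dθ² = (10.62)²·(-0.072206) = -8.1416 m/s²;  |a| = 8.1416 m/s².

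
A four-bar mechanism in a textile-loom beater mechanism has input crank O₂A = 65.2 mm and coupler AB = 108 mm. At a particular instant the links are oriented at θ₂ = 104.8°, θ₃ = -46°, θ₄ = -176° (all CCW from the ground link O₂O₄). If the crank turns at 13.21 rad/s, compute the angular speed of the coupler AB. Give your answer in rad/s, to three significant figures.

10.2

ω₂ = 13.21 rad/s
Differentiating the loop-closure r₂e^{iθ₂}+r₃e^{iθ₃}=r₁+r₄e^{iθ₄} gives r₂ω₂e^{iθ₂}+r₃ω₃e^{iθ₃}=r₄ω₄e^{iθ₄}.
Eliminating the other unknown: ω₃ = r₂ω₂ sin(θ₄−θ₂) / [r₃ sin(θ₃−θ₄)].
Numerator sine = +0.98229; denominator sine = +0.76604.
Result = 0.0652·13.21·(+0.98229) / (0.108·(+0.76604)) = +10.226 rad/s; magnitude 10.226 rad/s.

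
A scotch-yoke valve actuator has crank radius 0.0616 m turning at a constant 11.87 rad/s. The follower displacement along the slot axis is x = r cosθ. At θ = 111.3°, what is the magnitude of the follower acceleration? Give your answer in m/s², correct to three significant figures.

ω = 11.87 rad/s
x = r cosθ ⇒ ẍ = −rω² cosθ (ω constant).
|a| = rω²|cosθ| = 0.0616·(11.87)²·|cos 111.3°| = 3.1527 m/s².

3.15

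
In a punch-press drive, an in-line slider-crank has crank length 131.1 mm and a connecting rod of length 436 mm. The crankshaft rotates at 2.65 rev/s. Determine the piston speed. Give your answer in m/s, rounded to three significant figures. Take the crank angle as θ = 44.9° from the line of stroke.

1.88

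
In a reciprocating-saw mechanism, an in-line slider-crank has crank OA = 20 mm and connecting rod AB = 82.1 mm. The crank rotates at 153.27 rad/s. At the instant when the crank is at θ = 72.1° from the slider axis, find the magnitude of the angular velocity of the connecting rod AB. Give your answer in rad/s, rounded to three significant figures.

11.8

ω = 153.3 rad/s
The rod makes angle φ with the slider axis where L sinφ = r sinθ; differentiating, L cosφ·φ̇ = r ω cosθ.
L cosφ = √(L² − r² sin²θ) = 0.079864 m.
|ω_rod| = r ω |cosθ| / √(L² − r² sin²θ) = 0.02·153.3·0.30736/0.079864 = 11.797 rad/s.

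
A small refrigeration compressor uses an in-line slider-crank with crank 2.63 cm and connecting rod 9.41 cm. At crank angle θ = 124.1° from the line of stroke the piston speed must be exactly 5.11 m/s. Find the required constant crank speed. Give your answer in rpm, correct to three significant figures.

For an in-line slider-crank, |v_piston| = rω|sinθ|·[1 + r cosθ/√(L² − r² sin²θ)].
With r = 0.0263 m, L = 0.0941 m, θ = 124.1°: the bracketed kinematic factor |dx/dθ| = 0.01827 m.
ω = v/|dx/dθ| = 5.11/0.01827 = 279.69 rad/s.
N = 60ω/(2π) = 2670.8 rpm.

2670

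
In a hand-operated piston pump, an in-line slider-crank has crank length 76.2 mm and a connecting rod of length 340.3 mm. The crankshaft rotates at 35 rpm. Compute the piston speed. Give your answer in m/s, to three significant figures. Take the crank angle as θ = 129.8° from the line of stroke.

0.183

ω = 2π·35/60 = 3.665 rad/s
For an in-line slider-crank, x = r cosθ + √(L² − r² sin²θ), so v = −rω sinθ·[1 + r cosθ/√(L² − r² sin²θ)].
With r = 0.0762 m, L = 0.3403 m, θ = 129.8°: √(L² − r² sin²θ) = 0.33523 m.
v = −0.0762·3.665·0.76828·[1 + 0.0762·-0.64011/0.33523] = -0.18335 m/s.
|v| = 0.18335 m/s.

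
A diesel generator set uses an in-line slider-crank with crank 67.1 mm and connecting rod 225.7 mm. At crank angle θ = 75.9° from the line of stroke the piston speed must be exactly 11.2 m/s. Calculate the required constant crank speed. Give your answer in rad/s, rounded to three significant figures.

For an in-line slider-crank, |v_piston| = rω|sinθ|·[1 + r cosθ/√(L² − r² sin²θ)].
With r = 0.0671 m, L = 0.2257 m, θ = 75.9°: the bracketed kinematic factor |dx/dθ| = 0.070001 m.
ω = v/|dx/dθ| = 11.2/0.070001 = 160 rad/s.

160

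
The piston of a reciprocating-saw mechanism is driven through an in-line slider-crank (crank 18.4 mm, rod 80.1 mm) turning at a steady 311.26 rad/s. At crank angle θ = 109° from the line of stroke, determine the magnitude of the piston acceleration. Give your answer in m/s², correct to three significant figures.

ω = 311.3 rad/s
x(θ) = r cosθ + √(L² − r² sin²θ); with ω constant, a = ω²·d²x/dθ².
d²x/dθ² = −r cosθ − r²(cos2θ)/√u − r⁴ sin²2θ/(4u^{3/2}),  u = L² − r² sin²θ = 0.00611334 m².
Substituting r = 0.0184 m, L = 0.0801 m, θ = 109°: d²x/dθ² = +0.0093799 m.
a = ω²·d²x/dθ² = (311.3)²·(+0.0093799) = +908.75 m/s²;  |a| = 908.75 m/s².

909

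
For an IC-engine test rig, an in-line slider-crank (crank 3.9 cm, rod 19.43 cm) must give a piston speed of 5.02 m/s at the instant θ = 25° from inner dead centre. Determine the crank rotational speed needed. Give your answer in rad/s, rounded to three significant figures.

258

For an in-line slider-crank, |v_piston| = rω|sinθ|·[1 + r cosθ/√(L² − r² sin²θ)].
With r = 0.039 m, L = 0.1943 m, θ = 25°: the bracketed kinematic factor |dx/dθ| = 0.019491 m.
ω = v/|dx/dθ| = 5.02/0.019491 = 257.55 rad/s.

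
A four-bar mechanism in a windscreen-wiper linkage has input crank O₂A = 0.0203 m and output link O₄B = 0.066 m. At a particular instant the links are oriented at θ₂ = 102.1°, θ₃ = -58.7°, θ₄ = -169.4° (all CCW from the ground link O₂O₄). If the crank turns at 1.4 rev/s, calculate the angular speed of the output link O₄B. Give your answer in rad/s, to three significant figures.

0.951

ω₂ = 8.796 rad/s (from 1.4 rev/s).
Differentiating the loop-closure r₂e^{iθ₂}+r₃e^{iθ₃}=r₁+r₄e^{iθ₄} gives r₂ω₂e^{iθ₂}+r₃ω₃e^{iθ₃}=r₄ω₄e^{iθ₄}.
Eliminating the other unknown: ω₄ = r₂ω₂ sin(θ₂−θ₃) / [r₄ sin(θ₄−θ₃)].
Numerator sine = +0.32887; denominator sine = -0.93544.
Result = 0.0203·8.796·(+0.32887) / (0.066·(-0.93544)) = -0.95118 rad/s; magnitude 0.95118 rad/s.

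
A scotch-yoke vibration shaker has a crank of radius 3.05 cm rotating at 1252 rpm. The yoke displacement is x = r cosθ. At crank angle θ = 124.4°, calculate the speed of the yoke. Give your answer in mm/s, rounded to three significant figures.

ω = 131.1 rad/s (from 1252 rpm).
x = r cosθ ⇒ ẋ = −rω sinθ.
|v| = rω|sinθ| = 0.0305·131.1·|sin 124.4°| = 3.2995 m/s = 3299.5 mm/s.

3300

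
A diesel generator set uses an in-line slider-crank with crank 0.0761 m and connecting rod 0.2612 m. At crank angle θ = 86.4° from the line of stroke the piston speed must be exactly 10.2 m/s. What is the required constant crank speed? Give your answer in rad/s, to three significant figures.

132

For an in-line slider-crank, |v_piston| = rω|sinθ|·[1 + r cosθ/√(L² − r² sin²θ)].
With r = 0.0761 m, L = 0.2612 m, θ = 86.4°: the bracketed kinematic factor |dx/dθ| = 0.077402 m.
ω = v/|dx/dθ| = 10.2/0.077402 = 131.78 rad/s.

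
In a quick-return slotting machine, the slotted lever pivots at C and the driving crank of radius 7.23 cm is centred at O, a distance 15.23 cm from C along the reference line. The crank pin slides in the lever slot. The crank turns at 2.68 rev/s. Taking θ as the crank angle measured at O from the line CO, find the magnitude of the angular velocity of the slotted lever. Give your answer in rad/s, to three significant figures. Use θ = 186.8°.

ω = 16.84 rad/s (from 2.68 rev/s).
Crank pin A relative to C: A = (d + r cosθ, r sinθ); lever angle φ = atan2(r sinθ, d + r cosθ).
Differentiating tanφ: φ̇ = rω(d cosθ + r)/(d² + r² + 2dr cosθ).
d² + r² + 2dr cosθ = |CA|² = 0.00655492 m²;  d cosθ + r = -0.078929 m.
|ω_lever| = |0.0723·16.84·-0.078929| / 0.00655492 = 14.66 rad/s.

14.7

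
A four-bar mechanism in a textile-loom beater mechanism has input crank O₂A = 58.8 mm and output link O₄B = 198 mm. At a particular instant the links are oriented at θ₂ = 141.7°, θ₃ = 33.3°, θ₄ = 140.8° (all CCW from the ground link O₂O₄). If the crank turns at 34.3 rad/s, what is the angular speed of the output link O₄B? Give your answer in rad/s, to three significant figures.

ω₂ = 34.3 rad/s
Differentiating the loop-closure r₂e^{iθ₂}+r₃e^{iθ₃}=r₁+r₄e^{iθ₄} gives r₂ω₂e^{iθ₂}+r₃ω₃e^{iθ₃}=r₄ω₄e^{iθ₄}.
Eliminating the other unknown: ω₄ = r₂ω₂ sin(θ₂−θ₃) / [r₄ sin(θ₄−θ₃)].
Numerator sine = +0.94888; denominator sine = +0.95372.
Result = 0.0588·34.3·(+0.94888) / (0.198·(+0.95372)) = +10.134 rad/s; magnitude 10.134 rad/s.

10.1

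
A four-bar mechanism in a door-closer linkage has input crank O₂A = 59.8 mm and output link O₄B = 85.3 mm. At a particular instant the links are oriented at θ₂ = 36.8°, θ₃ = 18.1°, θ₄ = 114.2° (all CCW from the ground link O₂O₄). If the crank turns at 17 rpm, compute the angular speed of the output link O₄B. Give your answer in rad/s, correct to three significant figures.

0.402

ω₂ = 1.78 rad/s (from 17 rpm).
Differentiating the loop-closure r₂e^{iθ₂}+r₃e^{iθ₃}=r₁+r₄e^{iθ₄} gives r₂ω₂e^{iθ₂}+r₃ω₃e^{iθ₃}=r₄ω₄e^{iθ₄}.
Eliminating the other unknown: ω₄ = r₂ω₂ sin(θ₂−θ₃) / [r₄ sin(θ₄−θ₃)].
Numerator sine = +0.32061; denominator sine = +0.99434.
Result = 0.0598·1.78·(+0.32061) / (0.0853·(+0.99434)) = +0.40242 rad/s; magnitude 0.40242 rad/s.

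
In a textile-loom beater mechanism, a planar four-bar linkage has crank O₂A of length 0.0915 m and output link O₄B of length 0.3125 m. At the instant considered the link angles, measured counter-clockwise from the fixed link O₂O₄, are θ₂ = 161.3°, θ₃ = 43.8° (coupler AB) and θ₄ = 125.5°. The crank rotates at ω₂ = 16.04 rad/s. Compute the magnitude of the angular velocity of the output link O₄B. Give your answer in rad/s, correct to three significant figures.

ω₂ = 16.04 rad/s
Differentiating the loop-closure r₂e^{iθ₂}+r₃e^{iθ₃}=r₁+r₄e^{iθ₄} gives r₂ω₂e^{iθ₂}+r₃ω₃e^{iθ₃}=r₄ω₄e^{iθ₄}.
Eliminating the other unknown: ω₄ = r₂ω₂ sin(θ₂−θ₃) / [r₄ sin(θ₄−θ₃)].
Numerator sine = +0.88701; denominator sine = +0.98953.
Result = 0.0915·16.04·(+0.88701) / (0.3125·(+0.98953)) = +4.21 rad/s; magnitude 4.21 rad/s.

4.21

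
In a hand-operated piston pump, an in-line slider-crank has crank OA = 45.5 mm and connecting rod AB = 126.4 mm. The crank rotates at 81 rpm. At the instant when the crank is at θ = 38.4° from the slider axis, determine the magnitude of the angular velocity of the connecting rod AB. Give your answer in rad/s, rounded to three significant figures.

2.46

ω = 8.482 rad/s (converted from 81 rpm).
The rod makes angle φ with the slider axis where L sinφ = r sinθ; differentiating, L cosφ·φ̇ = r ω cosθ.
L cosφ = √(L² − r² sin²θ) = 0.1232 m.
|ω_rod| = r ω |cosθ| / √(L² − r² sin²θ) = 0.0455·8.482·0.78369/0.1232 = 2.4551 rad/s.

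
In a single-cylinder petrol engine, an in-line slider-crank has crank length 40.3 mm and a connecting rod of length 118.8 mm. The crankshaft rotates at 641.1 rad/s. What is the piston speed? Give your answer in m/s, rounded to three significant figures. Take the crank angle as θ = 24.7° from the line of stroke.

14.2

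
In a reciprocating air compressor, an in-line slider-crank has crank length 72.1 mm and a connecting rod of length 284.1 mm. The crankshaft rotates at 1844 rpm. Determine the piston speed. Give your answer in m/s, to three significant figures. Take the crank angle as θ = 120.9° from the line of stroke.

ω = 2π·1844/60 = 193.1 rad/s
For an in-line slider-crank, x = r cosθ + √(L² − r² sin²θ), so v = −rω sinθ·[1 + r cosθ/√(L² − r² sin²θ)].
With r = 0.0721 m, L = 0.2841 m, θ = 120.9°: √(L² − r² sin²θ) = 0.27728 m.
v = −0.0721·193.1·0.85806·[1 + 0.0721·-0.51354/0.27728] = -10.351 m/s.
|v| = 10.351 m/s.

10.4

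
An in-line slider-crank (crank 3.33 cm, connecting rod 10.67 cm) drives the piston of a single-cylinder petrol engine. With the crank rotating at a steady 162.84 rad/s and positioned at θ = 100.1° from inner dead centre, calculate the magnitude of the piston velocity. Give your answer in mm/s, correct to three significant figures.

ω = 162.8 rad/s
For an in-line slider-crank, x = r cosθ + √(L² − r² sin²θ), so v = −rω sinθ·[1 + r cosθ/√(L² − r² sin²θ)].
With r = 0.0333 m, L = 0.1067 m, θ = 100.1°: √(L² − r² sin²θ) = 0.10154 m.
v = −0.0333·162.8·0.98450·[1 + 0.0333·-0.17537/0.10154] = -5.0315 m/s.
|v| = 5.0315 m/s = 5031.5 mm/s.

5030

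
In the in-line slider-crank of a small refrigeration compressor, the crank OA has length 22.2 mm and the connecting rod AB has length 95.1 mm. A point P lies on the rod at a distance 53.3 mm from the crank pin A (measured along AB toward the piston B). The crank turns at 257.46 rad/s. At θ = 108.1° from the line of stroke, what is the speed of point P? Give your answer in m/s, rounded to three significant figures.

ω = 257.5 rad/s.  Crank-pin speed |V_A| = rω = 5.7156 m/s, perpendicular to OA.
Rod angle: sinφ = −(r/L) sinθ ⇒ φ = -12.820°; ω_rod = −rω cosθ/√(L²−r²sin²θ) = +19.149 rad/s.
V_P = V_A + ω_rod × AP, with AP = 0.0533 m along the rod.
Components: V_Px = −rω sinθ − a·ω_rod·sinφ = -5.2063 m/s;  V_Py = rω cosθ + a·ω_rod·cosφ = -0.78049 m/s.
|V_P| = √(V_Px² + V_Py²) = 5.2645 m/s.

5.26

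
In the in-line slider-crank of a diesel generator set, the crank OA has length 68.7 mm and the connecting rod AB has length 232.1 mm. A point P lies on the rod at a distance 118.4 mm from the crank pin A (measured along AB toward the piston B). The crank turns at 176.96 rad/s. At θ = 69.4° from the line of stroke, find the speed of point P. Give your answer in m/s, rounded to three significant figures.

12.2

ω = 177 rad/s.  Crank-pin speed |V_A| = rω = 12.157 m/s, perpendicular to OA.
Rod angle: sinφ = −(r/L) sinθ ⇒ φ = -16.085°; ω_rod = −rω cosθ/√(L²−r²sin²θ) = -19.18 rad/s.
V_P = V_A + ω_rod × AP, with AP = 0.1184 m along the rod.
Components: V_Px = −rω sinθ − a·ω_rod·sinφ = -12.009 m/s;  V_Py = rω cosθ + a·ω_rod·cosφ = +2.0954 m/s.
|V_P| = √(V_Px² + V_Py²) = 12.19 m/s.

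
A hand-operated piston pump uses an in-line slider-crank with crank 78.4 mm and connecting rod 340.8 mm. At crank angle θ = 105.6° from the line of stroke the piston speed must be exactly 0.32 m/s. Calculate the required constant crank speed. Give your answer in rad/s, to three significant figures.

For an in-line slider-crank, |v_piston| = rω|sinθ|·[1 + r cosθ/√(L² − r² sin²θ)].
With r = 0.0784 m, L = 0.3408 m, θ = 105.6°: the bracketed kinematic factor |dx/dθ| = 0.070721 m.
ω = v/|dx/dθ| = 0.32/0.070721 = 4.5248 rad/s.

4.52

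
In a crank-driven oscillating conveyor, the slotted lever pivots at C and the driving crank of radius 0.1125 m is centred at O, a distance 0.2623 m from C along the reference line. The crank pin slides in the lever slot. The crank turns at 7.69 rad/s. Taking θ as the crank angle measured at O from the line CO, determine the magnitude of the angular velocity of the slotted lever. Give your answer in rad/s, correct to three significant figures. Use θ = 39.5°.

2.15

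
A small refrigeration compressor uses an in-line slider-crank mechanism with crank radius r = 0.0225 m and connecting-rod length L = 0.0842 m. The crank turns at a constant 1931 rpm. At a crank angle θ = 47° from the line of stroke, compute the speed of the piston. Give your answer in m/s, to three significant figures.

ω = 2π·1931/60 = 202.2 rad/s
For an in-line slider-crank, x = r cosθ + √(L² − r² sin²θ), so v = −rω sinθ·[1 + r cosθ/√(L² − r² sin²θ)].
With r = 0.0225 m, L = 0.0842 m, θ = 47°: √(L² − r² sin²θ) = 0.082576 m.
v = −0.0225·202.2·0.73135·[1 + 0.0225·0.68200/0.082576] = -3.9459 m/s.
|v| = 3.9459 m/s.

3.95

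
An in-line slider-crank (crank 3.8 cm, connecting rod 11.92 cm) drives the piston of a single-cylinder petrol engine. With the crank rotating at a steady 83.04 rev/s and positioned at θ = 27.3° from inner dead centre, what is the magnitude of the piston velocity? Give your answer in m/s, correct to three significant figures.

11.7

ω = 2π·83 = 521.8 rad/s
For an in-line slider-crank, x = r cosθ + √(L² − r² sin²θ), so v = −rω sinθ·[1 + r cosθ/√(L² − r² sin²θ)].
With r = 0.038 m, L = 0.1192 m, θ = 27.3°: √(L² − r² sin²θ) = 0.11792 m.
v = −0.038·521.8·0.45865·[1 + 0.038·0.88862/0.11792] = -11.698 m/s.
|v| = 11.698 m/s.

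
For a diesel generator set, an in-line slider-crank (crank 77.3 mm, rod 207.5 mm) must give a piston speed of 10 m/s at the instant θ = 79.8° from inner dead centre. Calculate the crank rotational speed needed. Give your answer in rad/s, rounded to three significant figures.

For an in-line slider-crank, |v_piston| = rω|sinθ|·[1 + r cosθ/√(L² − r² sin²θ)].
With r = 0.0773 m, L = 0.2075 m, θ = 79.8°: the bracketed kinematic factor |dx/dθ| = 0.081473 m.
ω = v/|dx/dθ| = 10/0.081473 = 122.74 rad/s.

123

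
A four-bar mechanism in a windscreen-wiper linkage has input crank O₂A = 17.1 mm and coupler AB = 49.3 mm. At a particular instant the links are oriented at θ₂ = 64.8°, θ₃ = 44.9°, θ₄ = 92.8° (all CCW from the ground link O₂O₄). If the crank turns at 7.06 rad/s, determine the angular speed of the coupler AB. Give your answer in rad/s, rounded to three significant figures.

1.55

ω₂ = 7.06 rad/s
Differentiating the loop-closure r₂e^{iθ₂}+r₃e^{iθ₃}=r₁+r₄e^{iθ₄} gives r₂ω₂e^{iθ₂}+r₃ω₃e^{iθ₃}=r₄ω₄e^{iθ₄}.
Eliminating the other unknown: ω₃ = r₂ω₂ sin(θ₄−θ₂) / [r₃ sin(θ₃−θ₄)].
Numerator sine = +0.46947; denominator sine = -0.74198.
Result = 0.0171·7.06·(+0.46947) / (0.0493·(-0.74198)) = -1.5494 rad/s; magnitude 1.5494 rad/s.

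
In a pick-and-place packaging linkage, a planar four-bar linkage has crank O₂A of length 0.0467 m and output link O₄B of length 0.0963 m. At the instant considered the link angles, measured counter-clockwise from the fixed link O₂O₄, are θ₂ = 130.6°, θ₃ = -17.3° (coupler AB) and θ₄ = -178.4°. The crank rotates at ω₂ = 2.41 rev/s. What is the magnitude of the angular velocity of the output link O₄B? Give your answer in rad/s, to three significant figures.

ω₂ = 15.14 rad/s (from 2.41 rev/s).
Differentiating the loop-closure r₂e^{iθ₂}+r₃e^{iθ₃}=r₁+r₄e^{iθ₄} gives r₂ω₂e^{iθ₂}+r₃ω₃e^{iθ₃}=r₄ω₄e^{iθ₄}.
Eliminating the other unknown: ω₄ = r₂ω₂ sin(θ₂−θ₃) / [r₄ sin(θ₄−θ₃)].
Numerator sine = +0.53140; denominator sine = -0.32392.
Result = 0.0467·15.14·(+0.53140) / (0.0963·(-0.32392)) = -12.047 rad/s; magnitude 12.047 rad/s.

12.0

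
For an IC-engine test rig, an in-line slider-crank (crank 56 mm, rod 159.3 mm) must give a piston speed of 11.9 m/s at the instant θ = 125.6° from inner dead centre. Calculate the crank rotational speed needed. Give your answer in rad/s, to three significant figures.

332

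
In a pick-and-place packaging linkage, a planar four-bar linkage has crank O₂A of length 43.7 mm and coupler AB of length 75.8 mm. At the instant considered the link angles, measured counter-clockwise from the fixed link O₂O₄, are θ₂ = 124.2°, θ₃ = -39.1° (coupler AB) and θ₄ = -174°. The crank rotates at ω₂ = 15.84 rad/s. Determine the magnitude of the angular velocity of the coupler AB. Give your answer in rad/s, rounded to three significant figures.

11.4

ω₂ = 15.84 rad/s
Differentiating the loop-closure r₂e^{iθ₂}+r₃e^{iθ₃}=r₁+r₄e^{iθ₄} gives r₂ω₂e^{iθ₂}+r₃ω₃e^{iθ₃}=r₄ω₄e^{iθ₄}.
Eliminating the other unknown: ω₃ = r₂ω₂ sin(θ₄−θ₂) / [r₃ sin(θ₃−θ₄)].
Numerator sine = +0.88130; denominator sine = +0.70834.
Result = 0.0437·15.84·(+0.88130) / (0.0758·(+0.70834)) = +11.362 rad/s; magnitude 11.362 rad/s.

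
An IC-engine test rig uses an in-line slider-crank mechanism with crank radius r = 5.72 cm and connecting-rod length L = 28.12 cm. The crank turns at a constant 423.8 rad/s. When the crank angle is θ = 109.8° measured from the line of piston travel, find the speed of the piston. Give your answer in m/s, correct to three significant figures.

21.2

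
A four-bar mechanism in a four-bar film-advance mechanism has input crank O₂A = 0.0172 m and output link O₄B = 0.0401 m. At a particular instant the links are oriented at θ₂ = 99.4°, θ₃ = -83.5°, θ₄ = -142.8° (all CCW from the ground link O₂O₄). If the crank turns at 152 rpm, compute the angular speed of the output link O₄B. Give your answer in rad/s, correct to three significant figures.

0.402

ω₂ = 15.92 rad/s (from 152 rpm).
Differentiating the loop-closure r₂e^{iθ₂}+r₃e^{iθ₃}=r₁+r₄e^{iθ₄} gives r₂ω₂e^{iθ₂}+r₃ω₃e^{iθ₃}=r₄ω₄e^{iθ₄}.
Eliminating the other unknown: ω₄ = r₂ω₂ sin(θ₂−θ₃) / [r₄ sin(θ₄−θ₃)].
Numerator sine = -0.05059; denominator sine = -0.85985.
Result = 0.0172·15.92·(-0.05059) / (0.0401·(-0.85985)) = +0.40172 rad/s; magnitude 0.40172 rad/s.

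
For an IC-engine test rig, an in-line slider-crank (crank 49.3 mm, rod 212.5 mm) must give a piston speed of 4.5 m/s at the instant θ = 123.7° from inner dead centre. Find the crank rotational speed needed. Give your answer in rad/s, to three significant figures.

For an in-line slider-crank, |v_piston| = rω|sinθ|·[1 + r cosθ/√(L² − r² sin²θ)].
With r = 0.0493 m, L = 0.2125 m, θ = 123.7°: the bracketed kinematic factor |dx/dθ| = 0.035635 m.
ω = v/|dx/dθ| = 4.5/0.035635 = 126.28 rad/s.

126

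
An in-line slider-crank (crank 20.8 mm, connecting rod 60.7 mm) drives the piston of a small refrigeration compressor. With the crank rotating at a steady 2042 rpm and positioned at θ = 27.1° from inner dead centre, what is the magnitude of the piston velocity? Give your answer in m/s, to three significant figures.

ω = 2π·2042/60 = 213.8 rad/s
For an in-line slider-crank, x = r cosθ + √(L² − r² sin²θ), so v = −rω sinθ·[1 + r cosθ/√(L² − r² sin²θ)].
With r = 0.0208 m, L = 0.0607 m, θ = 27.1°: √(L² − r² sin²θ) = 0.059956 m.
v = −0.0208·213.8·0.45554·[1 + 0.0208·0.89021/0.059956] = -2.6519 m/s.
|v| = 2.6519 m/s.

2.65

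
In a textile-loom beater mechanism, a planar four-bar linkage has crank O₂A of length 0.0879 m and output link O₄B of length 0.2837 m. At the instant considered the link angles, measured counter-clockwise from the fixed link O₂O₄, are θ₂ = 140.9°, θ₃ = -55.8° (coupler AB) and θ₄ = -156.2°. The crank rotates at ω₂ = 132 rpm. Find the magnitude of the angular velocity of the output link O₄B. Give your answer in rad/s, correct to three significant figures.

1.25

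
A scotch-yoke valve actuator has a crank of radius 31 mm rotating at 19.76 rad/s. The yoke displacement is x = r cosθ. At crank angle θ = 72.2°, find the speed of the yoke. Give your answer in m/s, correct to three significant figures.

ω = 19.76 rad/s
x = r cosθ ⇒ ẋ = −rω sinθ.
|v| = rω|sinθ| = 0.031·19.76·|sin 72.2°| = 0.58324 m/s.

0.583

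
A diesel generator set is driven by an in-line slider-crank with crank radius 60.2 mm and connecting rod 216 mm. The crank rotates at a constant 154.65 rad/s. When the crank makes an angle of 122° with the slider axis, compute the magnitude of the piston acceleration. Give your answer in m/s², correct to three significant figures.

ω = 154.7 rad/s
x(θ) = r cosθ + √(L² − r² sin²θ); with ω constant, a = ω²·d²x/dθ².
d²x/dθ² = −r cosθ − r²(cos2θ)/√u − r⁴ sin²2θ/(4u^{3/2}),  u = L² − r² sin²θ = 0.0440496 m².
Substituting r = 0.0602 m, L = 0.216 m, θ = 122°: d²x/dθ² = +0.039184 m.
a = ω²·d²x/dθ² = (154.7)²·(+0.039184) = +937.14 m/s²;  |a| = 937.14 m/s².

937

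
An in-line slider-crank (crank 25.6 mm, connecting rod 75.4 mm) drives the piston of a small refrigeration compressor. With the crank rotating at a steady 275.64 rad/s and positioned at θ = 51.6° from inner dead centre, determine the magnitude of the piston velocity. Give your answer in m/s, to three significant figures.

ω = 275.6 rad/s
For an in-line slider-crank, x = r cosθ + √(L² − r² sin²θ), so v = −rω sinθ·[1 + r cosθ/√(L² − r² sin²θ)].
With r = 0.0256 m, L = 0.0754 m, θ = 51.6°: √(L² − r² sin²θ) = 0.072682 m.
v = −0.0256·275.6·0.78369·[1 + 0.0256·0.62115/0.072682] = -6.7399 m/s.
|v| = 6.7399 m/s.

6.74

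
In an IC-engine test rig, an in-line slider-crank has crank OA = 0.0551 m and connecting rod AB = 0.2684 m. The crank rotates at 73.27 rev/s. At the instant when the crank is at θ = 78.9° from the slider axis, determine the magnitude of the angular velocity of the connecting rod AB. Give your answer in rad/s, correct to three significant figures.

ω = 460.4 rad/s (converted from 73.27 rev/s).
The rod makes angle φ with the slider axis where L sinφ = r sinθ; differentiating, L cosφ·φ̇ = r ω cosθ.
L cosφ = √(L² − r² sin²θ) = 0.2629 m.
|ω_rod| = r ω |cosθ| / √(L² − r² sin²θ) = 0.0551·460.4·0.19252/0.2629 = 18.576 rad/s.

18.6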